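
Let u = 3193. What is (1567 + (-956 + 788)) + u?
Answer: 4592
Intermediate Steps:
(1567 + (-956 + 788)) + u = (1567 + (-956 + 788)) + 3193 = (1567 - 168) + 3193 = 1399 + 3193 = 4592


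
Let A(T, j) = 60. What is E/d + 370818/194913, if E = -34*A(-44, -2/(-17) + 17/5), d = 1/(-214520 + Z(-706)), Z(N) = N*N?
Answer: -4181162778426/7219 ≈ -5.7919e+8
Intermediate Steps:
Z(N) = N²
d = 1/283916 (d = 1/(-214520 + (-706)²) = 1/(-214520 + 498436) = 1/283916 ≈ 3.5222e-6)
E = -2040 (E = -34*60 = -2040)
E/d + 370818/194913 = -2040/1/283916 + 370818/194913 = -2040*283916 + 370818*(1/194913) = -579188640 + 13734/7219 = -4181162778426/7219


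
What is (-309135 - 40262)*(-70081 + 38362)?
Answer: 11082523443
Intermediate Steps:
(-309135 - 40262)*(-70081 + 38362) = -349397*(-31719) = 11082523443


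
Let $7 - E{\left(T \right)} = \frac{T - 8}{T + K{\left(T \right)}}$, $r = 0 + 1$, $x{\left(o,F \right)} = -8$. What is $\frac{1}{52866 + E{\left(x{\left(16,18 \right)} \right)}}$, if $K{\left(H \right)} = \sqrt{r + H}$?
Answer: $\frac{536265}{28352972561} + \frac{16 i \sqrt{7}}{198470807927} \approx 1.8914 \cdot 10^{-5} + 2.1329 \cdot 10^{-10} i$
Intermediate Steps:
$r = 1$
$K{\left(H \right)} = \sqrt{1 + H}$
$E{\left(T \right)} = 7 - \frac{-8 + T}{T + \sqrt{1 + T}}$ ($E{\left(T \right)} = 7 - \frac{T - 8}{T + \sqrt{1 + T}} = 7 - \frac{-8 + T}{T + \sqrt{1 + T}}$)
$\frac{1}{52866 + E{\left(x{\left(16,18 \right)} \right)}} = \frac{1}{52866 + \frac{8 + 6 \left(-8\right) + 7 \sqrt{1 - 8}}{-8 + \sqrt{1 - 8}}} = \frac{1}{52866 + \frac{8 - 48 + 7 \sqrt{-7}}{-8 + \sqrt{-7}}} = \frac{1}{52866 + \frac{8 - 48 + 7 i \sqrt{7}}{-8 + i \sqrt{7}}} = \frac{1}{52866 + \frac{-40 + 7 i \sqrt{7}}{-8 + i \sqrt{7}}}$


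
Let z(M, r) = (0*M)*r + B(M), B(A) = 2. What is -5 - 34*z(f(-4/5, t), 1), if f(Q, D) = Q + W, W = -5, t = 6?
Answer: -73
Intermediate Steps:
f(Q, D) = -5 + Q (f(Q, D) = Q - 5 = -5 + Q)
z(M, r) = 2 (z(M, r) = (0*M)*r + 2 = 0*r + 2 = 0 + 2 = 2)
-5 - 34*z(f(-4/5, t), 1) = -5 - 34*2 = -5 - 68 = -73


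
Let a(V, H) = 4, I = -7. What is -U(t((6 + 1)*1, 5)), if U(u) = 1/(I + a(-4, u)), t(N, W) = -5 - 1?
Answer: ⅓ ≈ 0.33333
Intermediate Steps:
t(N, W) = -6
U(u) = -⅓ (U(u) = 1/(-7 + 4) = 1/(-3) = -⅓)
-U(t((6 + 1)*1, 5)) = -1*(-⅓) = ⅓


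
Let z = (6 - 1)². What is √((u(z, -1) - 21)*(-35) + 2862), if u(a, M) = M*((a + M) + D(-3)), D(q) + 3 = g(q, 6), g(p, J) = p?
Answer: √4227 ≈ 65.015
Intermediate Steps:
D(q) = -3 + q
z = 25 (z = 5² = 25)
u(a, M) = M*(-6 + M + a) (u(a, M) = M*((a + M) + (-3 - 3)) = M*((M + a) - 6) = M*(-6 + M + a))
√((u(z, -1) - 21)*(-35) + 2862) = √((-(-6 - 1 + 25) - 21)*(-35) + 2862) = √((-1*18 - 21)*(-35) + 2862) = √((-18 - 21)*(-35) + 2862) = √(-39*(-35) + 2862) = √(1365 + 2862) = √4227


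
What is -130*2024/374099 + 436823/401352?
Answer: 5255573567/13649580168 ≈ 0.38504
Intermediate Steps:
-130*2024/374099 + 436823/401352 = -263120*1/374099 + 436823*(1/401352) = -23920/34009 + 436823/401352 = 5255573567/13649580168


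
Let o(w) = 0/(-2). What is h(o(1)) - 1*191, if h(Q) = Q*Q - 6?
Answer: -197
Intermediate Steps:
o(w) = 0 (o(w) = 0*(-½) = 0)
h(Q) = -6 + Q² (h(Q) = Q² - 6 = -6 + Q²)
h(o(1)) - 1*191 = (-6 + 0²) - 1*191 = (-6 + 0) - 191 = -6 - 191 = -197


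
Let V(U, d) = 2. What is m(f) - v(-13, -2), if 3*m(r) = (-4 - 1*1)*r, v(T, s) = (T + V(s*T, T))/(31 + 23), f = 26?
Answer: -2329/54 ≈ -43.130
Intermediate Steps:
v(T, s) = 1/27 + T/54 (v(T, s) = (T + 2)/(31 + 23) = (2 + T)/54 = (2 + T)*(1/54) = 1/27 + T/54)
m(r) = -5*r/3 (m(r) = ((-4 - 1*1)*r)/3 = ((-4 - 1)*r)/3 = (-5*r)/3 = -5*r/3)
m(f) - v(-13, -2) = -5/3*26 - (1/27 + (1/54)*(-13)) = -130/3 - (1/27 - 13/54) = -130/3 - 1*(-11/54) = -130/3 + 11/54 = -2329/54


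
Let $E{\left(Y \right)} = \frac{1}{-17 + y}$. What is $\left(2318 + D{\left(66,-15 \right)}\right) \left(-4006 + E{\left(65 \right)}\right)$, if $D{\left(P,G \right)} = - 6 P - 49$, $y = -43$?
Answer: $- \frac{450196153}{60} \approx -7.5033 \cdot 10^{6}$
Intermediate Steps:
$D{\left(P,G \right)} = -49 - 6 P$
$E{\left(Y \right)} = - \frac{1}{60}$ ($E{\left(Y \right)} = \frac{1}{-17 - 43} = \frac{1}{-60} = - \frac{1}{60}$)
$\left(2318 + D{\left(66,-15 \right)}\right) \left(-4006 + E{\left(65 \right)}\right) = \left(2318 - 445\right) \left(-4006 - \frac{1}{60}\right) = \left(2318 - 445\right) \left(- \frac{240361}{60}\right) = 1873 \left(- \frac{240361}{60}\right) = - \frac{450196153}{60}$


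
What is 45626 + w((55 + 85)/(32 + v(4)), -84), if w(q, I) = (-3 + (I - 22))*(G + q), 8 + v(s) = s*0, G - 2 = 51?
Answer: 235279/6 ≈ 39213.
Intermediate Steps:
G = 53 (G = 2 + 51 = 53)
v(s) = -8 (v(s) = -8 + s*0 = -8 + 0 = -8)
w(q, I) = (-25 + I)*(53 + q) (w(q, I) = (-3 + (I - 22))*(53 + q) = (-3 + (-22 + I))*(53 + q) = (-25 + I)*(53 + q))
45626 + w((55 + 85)/(32 + v(4)), -84) = 45626 + (-1325 - 25*(55 + 85)/(32 - 8) + 53*(-84) - 84*(55 + 85)/(32 - 8)) = 45626 + (-1325 - 3500/24 - 4452 - 11760/24) = 45626 + (-1325 - 25*35/6 - 4452 - 84*35/6) = 45626 + (-1325 - 875/6 - 4452 - 490) = 45626 - 38477/6 = 235279/6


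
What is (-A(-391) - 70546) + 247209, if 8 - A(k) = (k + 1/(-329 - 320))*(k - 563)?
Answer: 356736135/649 ≈ 5.4967e+5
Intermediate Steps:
A(k) = 8 - (-563 + k)*(-1/649 + k) (A(k) = 8 - (k + 1/(-329 - 320))*(k - 563) = 8 - (k + 1/(-649))*(-563 + k) = 8 - (k - 1/649)*(-563 + k) = 8 - (-1/649 + k)*(-563 + k) = 8 - (-563 + k)*(-1/649 + k))
(-A(-391) - 70546) + 247209 = (-(4629/649 - 1*(-391)² + (365388/649)*(-391)) - 70546) + 247209 = (-(4629/649 - 1*152881 - 142866708/649) - 70546) + 247209 = (-(4629/649 - 152881 - 142866708/649) - 70546) + 247209 = (-1*(-242081848/649) - 70546) + 247209 = (242081848/649 - 70546) + 247209 = 196297494/649 + 247209 = 356736135/649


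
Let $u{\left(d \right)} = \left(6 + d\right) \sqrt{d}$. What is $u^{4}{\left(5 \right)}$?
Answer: $366025$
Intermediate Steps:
$u{\left(d \right)} = \sqrt{d} \left(6 + d\right)$
$u^{4}{\left(5 \right)} = \left(\sqrt{5} \left(6 + 5\right)\right)^{4} = \left(\sqrt{5} \cdot 11\right)^{4} = \left(11 \sqrt{5}\right)^{4} = 366025$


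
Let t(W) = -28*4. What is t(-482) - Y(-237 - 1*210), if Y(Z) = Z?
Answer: 335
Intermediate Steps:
t(W) = -112
t(-482) - Y(-237 - 1*210) = -112 - (-237 - 1*210) = -112 - (-237 - 210) = -112 - 1*(-447) = -112 + 447 = 335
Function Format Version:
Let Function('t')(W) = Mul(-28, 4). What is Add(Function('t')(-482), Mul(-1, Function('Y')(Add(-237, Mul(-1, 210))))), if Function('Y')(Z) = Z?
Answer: 335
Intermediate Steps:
Function('t')(W) = -112
Add(Function('t')(-482), Mul(-1, Function('Y')(Add(-237, Mul(-1, 210))))) = Add(-112, Mul(-1, Add(-237, Mul(-1, 210)))) = Add(-112, Mul(-1, Add(-237, -210))) = Add(-112, Mul(-1, -447)) = Add(-112, 447) = 335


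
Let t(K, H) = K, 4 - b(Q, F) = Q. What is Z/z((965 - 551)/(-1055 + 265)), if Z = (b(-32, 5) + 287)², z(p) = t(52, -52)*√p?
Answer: -104329*I*√9085/3588 ≈ -2771.5*I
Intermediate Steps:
b(Q, F) = 4 - Q
z(p) = 52*√p
Z = 104329 (Z = ((4 - 1*(-32)) + 287)² = ((4 + 32) + 287)² = (36 + 287)² = 323² = 104329)
Z/z((965 - 551)/(-1055 + 265)) = 104329/((52*√((965 - 551)/(-1055 + 265)))) = 104329/((52*√(414/(-790)))) = 104329/((52*√(414*(-1/790)))) = 104329/((52*√(-207/395))) = 104329/((52*(3*I*√9085/395))) = 104329/((156*I*√9085/395)) = 104329*(-I*√9085/3588) = -104329*I*√9085/3588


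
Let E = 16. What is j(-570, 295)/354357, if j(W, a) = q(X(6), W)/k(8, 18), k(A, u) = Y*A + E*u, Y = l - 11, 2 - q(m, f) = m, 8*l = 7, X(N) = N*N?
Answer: -34/73351899 ≈ -4.6352e-7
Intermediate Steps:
X(N) = N²
l = 7/8 (l = (⅛)*7 = 7/8 ≈ 0.87500)
q(m, f) = 2 - m
Y = -81/8 (Y = 7/8 - 11 = -81/8 ≈ -10.125)
k(A, u) = 16*u - 81*A/8 (k(A, u) = -81*A/8 + 16*u = 16*u - 81*A/8)
j(W, a) = -34/207 (j(W, a) = (2 - 1*6²)/(16*18 - 81/8*8) = (2 - 1*36)/(288 - 81) = (2 - 36)/207 = -34*1/207 = -34/207)
j(-570, 295)/354357 = -34/207/354357 = -34/207*1/354357 = -34/73351899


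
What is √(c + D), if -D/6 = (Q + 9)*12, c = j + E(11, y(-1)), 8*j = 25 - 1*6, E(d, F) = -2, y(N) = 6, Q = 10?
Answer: I*√21882/4 ≈ 36.981*I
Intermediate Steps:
j = 19/8 (j = (25 - 1*6)/8 = (25 - 6)/8 = (⅛)*19 = 19/8 ≈ 2.3750)
c = 3/8 (c = 19/8 - 2 = 3/8 ≈ 0.37500)
D = -1368 (D = -6*(10 + 9)*12 = -114*12 = -6*228 = -1368)
√(c + D) = √(3/8 - 1368) = √(-10941/8) = I*√21882/4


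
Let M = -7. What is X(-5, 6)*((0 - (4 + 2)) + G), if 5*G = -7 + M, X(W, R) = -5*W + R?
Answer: -1364/5 ≈ -272.80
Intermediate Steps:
X(W, R) = R - 5*W
G = -14/5 (G = (-7 - 7)/5 = (⅕)*(-14) = -14/5 ≈ -2.8000)
X(-5, 6)*((0 - (4 + 2)) + G) = (6 - 5*(-5))*((0 - (4 + 2)) - 14/5) = (6 + 25)*((0 - 1*6) - 14/5) = 31*((0 - 6) - 14/5) = 31*(-6 - 14/5) = 31*(-44/5) = -1364/5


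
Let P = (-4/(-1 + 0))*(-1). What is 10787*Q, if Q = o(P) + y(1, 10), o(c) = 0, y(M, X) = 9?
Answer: 97083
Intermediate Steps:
P = -4 (P = (-4/(-1))*(-1) = -1*(-4)*(-1) = 4*(-1) = -4)
Q = 9 (Q = 0 + 9 = 9)
10787*Q = 10787*9 = 97083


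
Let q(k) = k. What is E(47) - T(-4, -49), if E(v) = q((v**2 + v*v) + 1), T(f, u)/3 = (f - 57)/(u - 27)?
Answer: 335661/76 ≈ 4416.6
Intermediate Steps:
T(f, u) = 3*(-57 + f)/(-27 + u) (T(f, u) = 3*((f - 57)/(u - 27)) = 3*((-57 + f)/(-27 + u)) = 3*(-57 + f)/(-27 + u))
E(v) = 1 + 2*v**2 (E(v) = (v**2 + v*v) + 1 = (v**2 + v**2) + 1 = 2*v**2 + 1 = 1 + 2*v**2)
E(47) - T(-4, -49) = (1 + 2*47**2) - 3*(-57 - 4)/(-27 - 49) = (1 + 2*2209) - 3*(-61)/(-76) = (1 + 4418) - 3*(-1)*(-61)/76 = 4419 - 1*183/76 = 4419 - 183/76 = 335661/76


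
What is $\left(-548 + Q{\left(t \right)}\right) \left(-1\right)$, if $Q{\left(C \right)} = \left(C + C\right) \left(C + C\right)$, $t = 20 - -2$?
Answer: $-1388$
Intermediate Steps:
$t = 22$ ($t = 20 + 2 = 22$)
$Q{\left(C \right)} = 4 C^{2}$ ($Q{\left(C \right)} = 2 C 2 C = 4 C^{2}$)
$\left(-548 + Q{\left(t \right)}\right) \left(-1\right) = \left(-548 + 4 \cdot 22^{2}\right) \left(-1\right) = \left(-548 + 4 \cdot 484\right) \left(-1\right) = \left(-548 + 1936\right) \left(-1\right) = 1388 \left(-1\right) = -1388$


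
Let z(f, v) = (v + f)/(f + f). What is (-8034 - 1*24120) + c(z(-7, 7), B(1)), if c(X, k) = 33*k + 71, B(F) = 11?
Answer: -31720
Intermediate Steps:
z(f, v) = (f + v)/(2*f) (z(f, v) = (f + v)/((2*f)) = (f + v)*(1/(2*f)) = (f + v)/(2*f))
c(X, k) = 71 + 33*k
(-8034 - 1*24120) + c(z(-7, 7), B(1)) = (-8034 - 1*24120) + (71 + 33*11) = (-8034 - 24120) + (71 + 363) = -32154 + 434 = -31720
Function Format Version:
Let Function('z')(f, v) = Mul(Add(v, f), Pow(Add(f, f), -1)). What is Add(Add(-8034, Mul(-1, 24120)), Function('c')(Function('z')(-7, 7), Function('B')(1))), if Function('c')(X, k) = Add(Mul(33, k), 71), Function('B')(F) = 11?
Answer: -31720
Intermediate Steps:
Function('z')(f, v) = Mul(Rational(1, 2), Pow(f, -1), Add(f, v)) (Function('z')(f, v) = Mul(Add(f, v), Pow(Mul(2, f), -1)) = Mul(Add(f, v), Mul(Rational(1, 2), Pow(f, -1))) = Mul(Rational(1, 2), Pow(f, -1), Add(f, v)))
Function('c')(X, k) = Add(71, Mul(33, k))
Add(Add(-8034, Mul(-1, 24120)), Function('c')(Function('z')(-7, 7), Function('B')(1))) = Add(Add(-8034, Mul(-1, 24120)), Add(71, Mul(33, 11))) = Add(Add(-8034, -24120), Add(71, 363)) = Add(-32154, 434) = -31720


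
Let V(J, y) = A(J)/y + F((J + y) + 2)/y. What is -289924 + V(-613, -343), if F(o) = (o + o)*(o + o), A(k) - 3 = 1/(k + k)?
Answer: -126381473173/420518 ≈ -3.0054e+5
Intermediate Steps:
A(k) = 3 + 1/(2*k) (A(k) = 3 + 1/(k + k) = 3 + 1/(2*k))
F(o) = 4*o² (F(o) = (2*o)*(2*o) = 4*o²)
V(J, y) = (3 + 1/(2*J))/y + 4*(2 + J + y)²/y (V(J, y) = (3 + 1/(2*J))/y + (4*((J + y) + 2)²)/y = (3 + 1/(2*J))/y + (4*(2 + J + y)²)/y = (3 + 1/(2*J))/y + 4*(2 + J + y)²/y)
-289924 + V(-613, -343) = -289924 + (½)*(1 + 6*(-613) + 8*(-613)*(2 - 613 - 343)²)/(-613*(-343)) = -289924 + (½)*(-1/613)*(-1/343)*(1 - 3678 + 8*(-613)*(-954)²) = -289924 + (½)*(-1/613)*(-1/343)*(1 - 3678 + 8*(-613)*910116) = -289924 + (½)*(-1/613)*(-1/343)*(1 - 3678 - 4463208864) = -289924 + (½)*(-1/613)*(-1/343)*(-4463212541) = -289924 - 4463212541/420518 = -126381473173/420518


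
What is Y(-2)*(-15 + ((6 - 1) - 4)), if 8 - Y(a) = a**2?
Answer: -56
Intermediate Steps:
Y(a) = 8 - a**2
Y(-2)*(-15 + ((6 - 1) - 4)) = (8 - 1*(-2)**2)*(-15 + ((6 - 1) - 4)) = (8 - 1*4)*(-15 + (5 - 4)) = (8 - 4)*(-15 + 1) = 4*(-14) = -56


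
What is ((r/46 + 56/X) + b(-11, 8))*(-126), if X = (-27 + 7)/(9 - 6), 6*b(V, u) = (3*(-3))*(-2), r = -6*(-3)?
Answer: 72576/115 ≈ 631.10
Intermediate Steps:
r = 18
b(V, u) = 3 (b(V, u) = ((3*(-3))*(-2))/6 = (-9*(-2))/6 = (⅙)*18 = 3)
X = -20/3 ≈ -6.6667
((r/46 + 56/X) + b(-11, 8))*(-126) = ((18/46 + 56/(-20/3)) + 3)*(-126) = ((18*(1/46) + 56*(-3/20)) + 3)*(-126) = ((9/23 - 42/5) + 3)*(-126) = (-921/115 + 3)*(-126) = -576/115*(-126) = 72576/115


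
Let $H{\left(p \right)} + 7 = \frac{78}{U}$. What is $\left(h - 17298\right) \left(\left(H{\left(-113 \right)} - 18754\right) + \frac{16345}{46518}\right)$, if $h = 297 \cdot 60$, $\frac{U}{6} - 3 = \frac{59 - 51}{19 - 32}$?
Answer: $- \frac{2353009125387}{240343} \approx -9.7902 \cdot 10^{6}$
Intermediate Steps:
$U = \frac{186}{13}$ ($U = 18 + 6 \frac{59 - 51}{19 - 32} = 18 + 6 \frac{8}{-13} = 18 + 6 \cdot 8 \left(- \frac{1}{13}\right) = 18 + 6 \left(- \frac{8}{13}\right) = 18 - \frac{48}{13} = \frac{186}{13} \approx 14.308$)
$H{\left(p \right)} = - \frac{48}{31}$ ($H{\left(p \right)} = -7 + \frac{78}{\frac{186}{13}} = -7 + 78 \cdot \frac{13}{186} = -7 + \frac{169}{31} = - \frac{48}{31}$)
$h = 17820$
$\left(h - 17298\right) \left(\left(H{\left(-113 \right)} - 18754\right) + \frac{16345}{46518}\right) = \left(17820 - 17298\right) \left(\left(- \frac{48}{31} - 18754\right) + \frac{16345}{46518}\right) = 522 \left(- \frac{581422}{31} + 16345 \cdot \frac{1}{46518}\right) = 522 \left(- \frac{581422}{31} + \frac{16345}{46518}\right) = 522 \left(- \frac{27046081901}{1442058}\right) = - \frac{2353009125387}{240343}$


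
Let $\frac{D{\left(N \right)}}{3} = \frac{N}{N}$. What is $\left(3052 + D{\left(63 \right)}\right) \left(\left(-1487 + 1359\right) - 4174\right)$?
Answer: $-13142610$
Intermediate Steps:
$D{\left(N \right)} = 3$ ($D{\left(N \right)} = 3 \frac{N}{N} = 3 \cdot 1 = 3$)
$\left(3052 + D{\left(63 \right)}\right) \left(\left(-1487 + 1359\right) - 4174\right) = \left(3052 + 3\right) \left(\left(-1487 + 1359\right) - 4174\right) = 3055 \left(-128 - 4174\right) = 3055 \left(-4302\right) = -13142610$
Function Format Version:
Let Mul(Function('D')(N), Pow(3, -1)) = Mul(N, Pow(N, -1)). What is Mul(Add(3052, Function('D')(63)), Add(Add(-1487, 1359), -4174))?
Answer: -13142610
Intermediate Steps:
Function('D')(N) = 3 (Function('D')(N) = Mul(3, Mul(N, Pow(N, -1))) = Mul(3, 1) = 3)
Mul(Add(3052, Function('D')(63)), Add(Add(-1487, 1359), -4174)) = Mul(Add(3052, 3), Add(Add(-1487, 1359), -4174)) = Mul(3055, Add(-128, -4174)) = Mul(3055, -4302) = -13142610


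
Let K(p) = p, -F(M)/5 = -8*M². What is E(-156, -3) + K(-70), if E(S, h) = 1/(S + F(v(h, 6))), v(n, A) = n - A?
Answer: -215879/3084 ≈ -70.000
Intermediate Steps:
F(M) = 40*M² (F(M) = -(-40)*M² = 40*M²)
E(S, h) = 1/(S + 40*(-6 + h)²) (E(S, h) = 1/(S + 40*(h - 1*6)²) = 1/(S + 40*(h - 6)²) = 1/(S + 40*(-6 + h)²))
E(-156, -3) + K(-70) = 1/(-156 + 40*(-6 - 3)²) - 70 = 1/(-156 + 40*(-9)²) - 70 = 1/(-156 + 40*81) - 70 = 1/(-156 + 3240) - 70 = 1/3084 - 70 = -215879/3084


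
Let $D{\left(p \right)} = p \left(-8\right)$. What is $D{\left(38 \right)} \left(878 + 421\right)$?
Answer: $-394896$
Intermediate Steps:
$D{\left(p \right)} = - 8 p$
$D{\left(38 \right)} \left(878 + 421\right) = \left(-8\right) 38 \left(878 + 421\right) = \left(-304\right) 1299 = -394896$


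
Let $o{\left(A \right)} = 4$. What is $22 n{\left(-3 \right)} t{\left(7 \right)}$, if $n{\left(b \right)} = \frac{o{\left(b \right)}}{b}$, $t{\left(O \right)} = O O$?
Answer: $- \frac{4312}{3} \approx -1437.3$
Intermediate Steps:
$t{\left(O \right)} = O^{2}$
$n{\left(b \right)} = \frac{4}{b}$
$22 n{\left(-3 \right)} t{\left(7 \right)} = 22 \frac{4}{-3} \cdot 7^{2} = 22 \cdot 4 \left(- \frac{1}{3}\right) 49 = 22 \left(- \frac{4}{3}\right) 49 = \left(- \frac{88}{3}\right) 49 = - \frac{4312}{3}$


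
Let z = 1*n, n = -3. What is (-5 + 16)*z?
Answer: -33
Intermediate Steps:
z = -3 (z = 1*(-3) = -3)
(-5 + 16)*z = (-5 + 16)*(-3) = 11*(-3) = -33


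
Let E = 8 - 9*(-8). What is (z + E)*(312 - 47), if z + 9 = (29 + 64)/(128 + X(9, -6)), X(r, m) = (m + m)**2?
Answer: 5142325/272 ≈ 18906.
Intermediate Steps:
X(r, m) = 4*m**2 (X(r, m) = (2*m)**2 = 4*m**2)
E = 80 (E = 8 + 72 = 80)
z = -2355/272 (z = -9 + (29 + 64)/(128 + 4*(-6)**2) = -9 + 93/(128 + 4*36) = -9 + 93/(128 + 144) = -9 + 93/272 = -2355/272 ≈ -8.6581)
(z + E)*(312 - 47) = (-2355/272 + 80)*(312 - 47) = (19405/272)*265 = 5142325/272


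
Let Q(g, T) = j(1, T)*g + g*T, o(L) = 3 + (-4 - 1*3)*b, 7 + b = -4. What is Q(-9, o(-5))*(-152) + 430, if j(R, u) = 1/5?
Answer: 550718/5 ≈ 1.1014e+5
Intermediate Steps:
j(R, u) = 1/5
b = -11 (b = -7 - 4 = -11)
o(L) = 80 (o(L) = 3 + (-4 - 1*3)*(-11) = 3 + (-4 - 3)*(-11) = 3 - 7*(-11) = 3 + 77 = 80)
Q(g, T) = g/5 + T*g (Q(g, T) = g/5 + g*T = g/5 + T*g)
Q(-9, o(-5))*(-152) + 430 = -9*(1/5 + 80)*(-152) + 430 = -9*401/5*(-152) + 430 = -3609/5*(-152) + 430 = 548568/5 + 430 = 550718/5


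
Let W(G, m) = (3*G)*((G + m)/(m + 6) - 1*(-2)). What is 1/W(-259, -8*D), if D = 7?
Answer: -10/64491 ≈ -0.00015506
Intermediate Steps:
W(G, m) = 3*G*(2 + (G + m)/(6 + m)) (W(G, m) = (3*G)*((G + m)/(6 + m) + 2) = (3*G)*(2 + (G + m)/(6 + m)) = 3*G*(2 + (G + m)/(6 + m)))
1/W(-259, -8*D) = 1/(3*(-259)*(12 - 259 + 3*(-8*7))/(6 - 8*7)) = 1/(3*(-259)*(12 - 259 + 3*(-56))/(6 - 56)) = 1/(3*(-259)*(12 - 259 - 168)/(-50)) = 1/(3*(-259)*(-1/50)*(-415)) = 1/(-64491/10) = -10/64491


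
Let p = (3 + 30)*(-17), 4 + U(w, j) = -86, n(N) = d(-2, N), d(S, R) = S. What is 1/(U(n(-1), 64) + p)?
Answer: -1/651 ≈ -0.0015361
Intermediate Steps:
n(N) = -2
U(w, j) = -90 (U(w, j) = -4 - 86 = -90)
p = -561 (p = 33*(-17) = -561)
1/(U(n(-1), 64) + p) = 1/(-90 - 561) = 1/(-651) = -1/651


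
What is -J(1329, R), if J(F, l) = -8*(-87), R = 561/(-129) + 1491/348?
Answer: -696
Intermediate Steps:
R = -321/4988 (R = 561*(-1/129) + 1491*(1/348) = -187/43 + 497/116 = -321/4988 ≈ -0.064354)
J(F, l) = 696
-J(1329, R) = -1*696 = -696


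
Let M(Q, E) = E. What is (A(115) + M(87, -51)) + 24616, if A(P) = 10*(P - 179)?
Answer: 23925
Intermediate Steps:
A(P) = -1790 + 10*P (A(P) = 10*(-179 + P) = -1790 + 10*P)
(A(115) + M(87, -51)) + 24616 = ((-1790 + 10*115) - 51) + 24616 = ((-1790 + 1150) - 51) + 24616 = (-640 - 51) + 24616 = -691 + 24616 = 23925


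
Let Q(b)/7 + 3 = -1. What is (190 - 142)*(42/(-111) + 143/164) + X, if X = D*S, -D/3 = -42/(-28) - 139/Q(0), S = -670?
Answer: 276453045/21238 ≈ 13017.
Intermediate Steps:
Q(b) = -28 (Q(b) = -21 + 7*(-1) = -21 - 7 = -28)
D = -543/28 (D = -3*(-42/(-28) - 139/(-28)) = -3*(-42*(-1/28) - 139*(-1/28)) = -3*(3/2 + 139/28) = -3*181/28 = -543/28 ≈ -19.393)
X = 181905/14 (X = -543/28*(-670) = 181905/14 ≈ 12993.)
(190 - 142)*(42/(-111) + 143/164) + X = (190 - 142)*(42/(-111) + 143/164) + 181905/14 = 48*(42*(-1/111) + 143*(1/164)) + 181905/14 = 48*(-14/37 + 143/164) + 181905/14 = 48*(2995/6068) + 181905/14 = 35940/1517 + 181905/14 = 276453045/21238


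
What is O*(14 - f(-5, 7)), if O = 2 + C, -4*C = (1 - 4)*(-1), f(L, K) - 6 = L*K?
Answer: 215/4 ≈ 53.750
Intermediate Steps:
f(L, K) = 6 + K*L (f(L, K) = 6 + L*K = 6 + K*L)
C = -¾ (C = -(1 - 4)*(-1)/4 = -(-3)*(-1)/4 = -¼*3 = -¾ ≈ -0.75000)
O = 5/4 (O = 2 - ¾ = 5/4 ≈ 1.2500)
O*(14 - f(-5, 7)) = 5*(14 - (6 + 7*(-5)))/4 = 5*(14 - (6 - 35))/4 = 5*(14 - 1*(-29))/4 = 5*(14 + 29)/4 = (5/4)*43 = 215/4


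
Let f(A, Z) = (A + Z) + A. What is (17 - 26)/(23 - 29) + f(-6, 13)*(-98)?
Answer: -193/2 ≈ -96.500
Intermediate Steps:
f(A, Z) = Z + 2*A
(17 - 26)/(23 - 29) + f(-6, 13)*(-98) = (17 - 26)/(23 - 29) + (13 + 2*(-6))*(-98) = -9/(-6) + (13 - 12)*(-98) = -9*(-⅙) + 1*(-98) = 3/2 - 98 = -193/2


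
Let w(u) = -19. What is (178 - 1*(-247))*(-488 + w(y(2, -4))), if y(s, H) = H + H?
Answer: -215475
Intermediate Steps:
y(s, H) = 2*H
(178 - 1*(-247))*(-488 + w(y(2, -4))) = (178 - 1*(-247))*(-488 - 19) = (178 + 247)*(-507) = 425*(-507) = -215475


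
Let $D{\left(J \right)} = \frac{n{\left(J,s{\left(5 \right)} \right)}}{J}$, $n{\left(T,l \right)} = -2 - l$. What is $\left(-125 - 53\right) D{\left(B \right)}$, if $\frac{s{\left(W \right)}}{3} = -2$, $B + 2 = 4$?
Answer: $-356$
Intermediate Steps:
$B = 2$ ($B = -2 + 4 = 2$)
$s{\left(W \right)} = -6$ ($s{\left(W \right)} = 3 \left(-2\right) = -6$)
$D{\left(J \right)} = \frac{4}{J}$ ($D{\left(J \right)} = \frac{-2 - -6}{J} = \frac{-2 + 6}{J} = \frac{4}{J}$)
$\left(-125 - 53\right) D{\left(B \right)} = \left(-125 - 53\right) \frac{4}{2} = - 178 \cdot 4 \cdot \frac{1}{2} = \left(-178\right) 2 = -356$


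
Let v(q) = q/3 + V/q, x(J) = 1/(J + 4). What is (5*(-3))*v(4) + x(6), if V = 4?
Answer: -349/10 ≈ -34.900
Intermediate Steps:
x(J) = 1/(4 + J)
v(q) = 4/q + q/3 (v(q) = q/3 + 4/q = 4/q + q/3)
(5*(-3))*v(4) + x(6) = (5*(-3))*(4/4 + (1/3)*4) + 1/(4 + 6) = -15*(4*(1/4) + 4/3) + 1/10 = -15*(1 + 4/3) + 1/10 = -15*7/3 + 1/10 = -35 + 1/10 = -349/10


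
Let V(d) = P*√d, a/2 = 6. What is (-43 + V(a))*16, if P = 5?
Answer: -688 + 160*√3 ≈ -410.87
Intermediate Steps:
a = 12 (a = 2*6 = 12)
V(d) = 5*√d
(-43 + V(a))*16 = (-43 + 5*√12)*16 = (-43 + 5*(2*√3))*16 = (-43 + 10*√3)*16 = -688 + 160*√3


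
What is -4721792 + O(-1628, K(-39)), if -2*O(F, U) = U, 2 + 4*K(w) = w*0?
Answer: -18887167/4 ≈ -4.7218e+6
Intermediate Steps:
K(w) = -½ (K(w) = -½ + (w*0)/4 = -½ + (¼)*0 = -½ + 0 = -½)
O(F, U) = -U/2
-4721792 + O(-1628, K(-39)) = -4721792 - ½*(-½) = -4721792 + ¼ = -18887167/4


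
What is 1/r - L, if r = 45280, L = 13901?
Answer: -629437279/45280 ≈ -13901.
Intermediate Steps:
1/r - L = 1/45280 - 1*13901 = 1/45280 - 13901 = -629437279/45280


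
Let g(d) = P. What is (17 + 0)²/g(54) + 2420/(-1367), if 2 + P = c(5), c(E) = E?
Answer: 387803/4101 ≈ 94.563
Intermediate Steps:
P = 3 (P = -2 + 5 = 3)
g(d) = 3
(17 + 0)²/g(54) + 2420/(-1367) = (17 + 0)²/3 + 2420/(-1367) = 17²*(⅓) + 2420*(-1/1367) = 289*(⅓) - 2420/1367 = 289/3 - 2420/1367 = 387803/4101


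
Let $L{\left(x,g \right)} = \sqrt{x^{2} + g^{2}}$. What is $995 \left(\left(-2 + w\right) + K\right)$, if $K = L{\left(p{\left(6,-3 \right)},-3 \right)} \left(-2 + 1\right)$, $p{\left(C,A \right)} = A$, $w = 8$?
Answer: $5970 - 2985 \sqrt{2} \approx 1748.6$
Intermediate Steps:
$L{\left(x,g \right)} = \sqrt{g^{2} + x^{2}}$
$K = - 3 \sqrt{2}$ ($K = \sqrt{\left(-3\right)^{2} + \left(-3\right)^{2}} \left(-2 + 1\right) = \sqrt{9 + 9} \left(-1\right) = \sqrt{18} \left(-1\right) = 3 \sqrt{2} \left(-1\right) = - 3 \sqrt{2} \approx -4.2426$)
$995 \left(\left(-2 + w\right) + K\right) = 995 \left(\left(-2 + 8\right) - 3 \sqrt{2}\right) = 995 \left(6 - 3 \sqrt{2}\right) = 5970 - 2985 \sqrt{2}$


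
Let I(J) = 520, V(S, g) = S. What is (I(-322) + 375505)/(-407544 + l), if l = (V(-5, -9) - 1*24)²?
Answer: -376025/406703 ≈ -0.92457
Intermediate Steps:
l = 841 (l = (-5 - 1*24)² = (-5 - 24)² = (-29)² = 841)
(I(-322) + 375505)/(-407544 + l) = (520 + 375505)/(-407544 + 841) = 376025/(-406703) = 376025*(-1/406703) = -376025/406703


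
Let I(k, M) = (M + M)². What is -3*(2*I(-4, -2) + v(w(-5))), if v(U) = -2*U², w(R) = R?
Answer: 54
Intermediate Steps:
I(k, M) = 4*M² (I(k, M) = (2*M)² = 4*M²)
-3*(2*I(-4, -2) + v(w(-5))) = -3*(2*(4*(-2)²) - 2*(-5)²) = -3*(2*(4*4) - 2*25) = -3*(2*16 - 50) = -3*(32 - 50) = -3*(-18) = 54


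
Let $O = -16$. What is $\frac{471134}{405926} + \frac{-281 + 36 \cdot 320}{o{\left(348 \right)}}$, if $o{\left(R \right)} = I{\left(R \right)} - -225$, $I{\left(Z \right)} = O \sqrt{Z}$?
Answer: $- \frac{168062382268}{2602188623} - \frac{359648 \sqrt{87}}{38463} \approx -151.8$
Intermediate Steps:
$I{\left(Z \right)} = - 16 \sqrt{Z}$
$o{\left(R \right)} = 225 - 16 \sqrt{R}$ ($o{\left(R \right)} = - 16 \sqrt{R} - -225 = - 16 \sqrt{R} + 225 = 225 - 16 \sqrt{R}$)
$\frac{471134}{405926} + \frac{-281 + 36 \cdot 320}{o{\left(348 \right)}} = \frac{471134}{405926} + \frac{-281 + 36 \cdot 320}{225 - 16 \sqrt{348}} = 471134 \cdot \frac{1}{405926} + \frac{-281 + 11520}{225 - 16 \cdot 2 \sqrt{87}} = \frac{235567}{202963} + \frac{11239}{225 - 32 \sqrt{87}}$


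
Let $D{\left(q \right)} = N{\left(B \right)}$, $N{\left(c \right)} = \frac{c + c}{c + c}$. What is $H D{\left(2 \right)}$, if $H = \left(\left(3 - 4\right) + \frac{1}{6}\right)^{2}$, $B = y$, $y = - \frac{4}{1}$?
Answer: $\frac{25}{36} \approx 0.69444$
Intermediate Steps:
$y = -4$ ($y = \left(-4\right) 1 = -4$)
$B = -4$
$N{\left(c \right)} = 1$ ($N{\left(c \right)} = \frac{2 c}{2 c} = 2 c \frac{1}{2 c} = 1$)
$D{\left(q \right)} = 1$
$H = \frac{25}{36}$ ($H = \left(\left(3 - 4\right) + \frac{1}{6}\right)^{2} = \left(-1 + \frac{1}{6}\right)^{2} = \left(- \frac{5}{6}\right)^{2} = \frac{25}{36} \approx 0.69444$)
$H D{\left(2 \right)} = \frac{25}{36} \cdot 1 = \frac{25}{36}$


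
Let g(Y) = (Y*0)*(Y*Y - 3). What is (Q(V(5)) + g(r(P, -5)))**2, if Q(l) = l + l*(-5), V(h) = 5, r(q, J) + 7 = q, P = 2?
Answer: 400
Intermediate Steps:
r(q, J) = -7 + q
Q(l) = -4*l (Q(l) = l - 5*l = -4*l)
g(Y) = 0 (g(Y) = 0*(Y**2 - 3) = 0*(-3 + Y**2) = 0)
(Q(V(5)) + g(r(P, -5)))**2 = (-4*5 + 0)**2 = (-20 + 0)**2 = (-20)**2 = 400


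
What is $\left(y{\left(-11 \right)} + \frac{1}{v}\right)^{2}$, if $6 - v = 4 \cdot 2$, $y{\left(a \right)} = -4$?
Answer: $\frac{81}{4} \approx 20.25$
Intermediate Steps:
$v = -2$ ($v = 6 - 4 \cdot 2 = 6 - 8 = -2$)
$\left(y{\left(-11 \right)} + \frac{1}{v}\right)^{2} = \left(-4 + \frac{1}{-2}\right)^{2} = \left(-4 - \frac{1}{2}\right)^{2} = \left(- \frac{9}{2}\right)^{2} = \frac{81}{4}$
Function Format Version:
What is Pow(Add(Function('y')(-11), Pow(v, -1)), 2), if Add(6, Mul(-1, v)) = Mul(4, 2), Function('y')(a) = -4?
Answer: Rational(81, 4) ≈ 20.250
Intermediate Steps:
v = -2 (v = Add(6, Mul(-1, Mul(4, 2))) = Add(6, Mul(-1, 8)) = Add(6, -8) = -2)
Pow(Add(Function('y')(-11), Pow(v, -1)), 2) = Pow(Add(-4, Pow(-2, -1)), 2) = Pow(Add(-4, Rational(-1, 2)), 2) = Pow(Rational(-9, 2), 2) = Rational(81, 4)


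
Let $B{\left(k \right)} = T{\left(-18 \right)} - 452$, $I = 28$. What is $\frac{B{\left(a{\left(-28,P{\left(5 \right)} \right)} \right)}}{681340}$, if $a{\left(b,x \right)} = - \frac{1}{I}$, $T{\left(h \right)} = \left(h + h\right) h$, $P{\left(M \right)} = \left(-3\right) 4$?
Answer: $\frac{49}{170335} \approx 0.00028767$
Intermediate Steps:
$P{\left(M \right)} = -12$
$T{\left(h \right)} = 2 h^{2}$ ($T{\left(h \right)} = 2 h h = 2 h^{2}$)
$a{\left(b,x \right)} = - \frac{1}{28}$
$B{\left(k \right)} = 196$ ($B{\left(k \right)} = 2 \left(-18\right)^{2} - 452 = 2 \cdot 324 - 452 = 648 - 452 = 196$)
$\frac{B{\left(a{\left(-28,P{\left(5 \right)} \right)} \right)}}{681340} = \frac{196}{681340} = 196 \cdot \frac{1}{681340} = \frac{49}{170335}$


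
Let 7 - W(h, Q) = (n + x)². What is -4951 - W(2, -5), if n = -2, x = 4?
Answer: -4954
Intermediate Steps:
W(h, Q) = 3 (W(h, Q) = 7 - (-2 + 4)² = 7 - 1*2² = 7 - 1*4 = 7 - 4 = 3)
-4951 - W(2, -5) = -4951 - 1*3 = -4951 - 3 = -4954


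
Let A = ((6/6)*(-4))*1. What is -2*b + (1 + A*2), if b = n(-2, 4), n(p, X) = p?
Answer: -3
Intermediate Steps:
A = -4 (A = ((6*(⅙))*(-4))*1 = (1*(-4))*1 = -4*1 = -4)
b = -2
-2*b + (1 + A*2) = -2*(-2) + (1 - 4*2) = 4 + (1 - 8) = 4 - 7 = -3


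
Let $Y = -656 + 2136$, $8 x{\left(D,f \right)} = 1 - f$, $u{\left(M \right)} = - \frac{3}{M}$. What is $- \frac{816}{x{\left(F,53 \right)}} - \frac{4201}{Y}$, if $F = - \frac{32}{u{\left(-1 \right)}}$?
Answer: $\frac{2360747}{19240} \approx 122.7$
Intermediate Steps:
$F = - \frac{32}{3}$ ($F = - \frac{32}{\left(-3\right) \frac{1}{-1}} = - \frac{32}{\left(-3\right) \left(-1\right)} = - \frac{32}{3} \approx -10.667$)
$x{\left(D,f \right)} = \frac{1}{8} - \frac{f}{8}$ ($x{\left(D,f \right)} = \frac{1 - f}{8} = \frac{1}{8} - \frac{f}{8}$)
$Y = 1480$
$- \frac{816}{x{\left(F,53 \right)}} - \frac{4201}{Y} = - \frac{816}{\frac{1}{8} - \frac{53}{8}} - \frac{4201}{1480} = - \frac{816}{- \frac{13}{2}} - \frac{4201}{1480} = \left(-816\right) \left(- \frac{2}{13}\right) - \frac{4201}{1480} = \frac{1632}{13} - \frac{4201}{1480} = \frac{2360747}{19240}$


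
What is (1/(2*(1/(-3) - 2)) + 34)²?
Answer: 223729/196 ≈ 1141.5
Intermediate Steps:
(1/(2*(1/(-3) - 2)) + 34)² = (1/(2*(-⅓ - 2)) + 34)² = (1/(2*(-7/3)) + 34)² = (1/(-14/3) + 34)² = (-3/14 + 34)² = (473/14)² = 223729/196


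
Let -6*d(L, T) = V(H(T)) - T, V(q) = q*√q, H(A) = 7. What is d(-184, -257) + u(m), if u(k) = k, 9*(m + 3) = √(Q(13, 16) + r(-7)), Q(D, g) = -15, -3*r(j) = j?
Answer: -275/6 - 7*√7/6 + I*√114/27 ≈ -48.92 + 0.39545*I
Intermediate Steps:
r(j) = -j/3
V(q) = q^(3/2)
m = -3 + I*√114/27 (m = -3 + √(-15 - ⅓*(-7))/9 = -3 + √(-15 + 7/3)/9 = -3 + √(-38/3)/9 = -3 + (I*√114/3)/9 = -3 + I*√114/27 ≈ -3.0 + 0.39545*I)
d(L, T) = -7*√7/6 + T/6 (d(L, T) = -(7^(3/2) - T)/6 = -(7*√7 - T)/6 = -(-T + 7*√7)/6 = -7*√7/6 + T/6)
d(-184, -257) + u(m) = (-7*√7/6 + (⅙)*(-257)) + (-3 + I*√114/27) = (-7*√7/6 - 257/6) + (-3 + I*√114/27) = (-257/6 - 7*√7/6) + (-3 + I*√114/27) = -275/6 - 7*√7/6 + I*√114/27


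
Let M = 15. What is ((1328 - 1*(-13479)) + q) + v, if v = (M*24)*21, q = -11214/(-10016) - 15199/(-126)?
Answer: 7095289505/315504 ≈ 22489.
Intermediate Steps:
q = 38411537/315504 (q = -11214*(-1/10016) - 15199*(-1/126) = 5607/5008 + 15199/126 = 38411537/315504 ≈ 121.75)
v = 7560 (v = (15*24)*21 = 360*21 = 7560)
((1328 - 1*(-13479)) + q) + v = ((1328 - 1*(-13479)) + 38411537/315504) + 7560 = ((1328 + 13479) + 38411537/315504) + 7560 = (14807 + 38411537/315504) + 7560 = 4710079265/315504 + 7560 = 7095289505/315504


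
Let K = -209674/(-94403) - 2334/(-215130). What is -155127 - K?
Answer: -525084459243792/3384819565 ≈ -1.5513e+5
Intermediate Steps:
K = 7554584037/3384819565 (K = -209674*(-1/94403) - 2334*(-1/215130) = 209674/94403 + 389/35855 = 7554584037/3384819565 ≈ 2.2319)
-155127 - K = -155127 - 1*7554584037/3384819565 = -155127 - 7554584037/3384819565 = -525084459243792/3384819565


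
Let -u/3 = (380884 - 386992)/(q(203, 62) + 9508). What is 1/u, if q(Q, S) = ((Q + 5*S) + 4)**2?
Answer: 276797/18324 ≈ 15.106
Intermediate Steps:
q(Q, S) = (4 + Q + 5*S)**2
u = 18324/276797 (u = -3*(380884 - 386992)/((4 + 203 + 5*62)**2 + 9508) = -(-18324)/((4 + 203 + 310)**2 + 9508) = -(-18324)/(517**2 + 9508) = -(-18324)/(267289 + 9508) = -(-18324)/276797 = -3*(-6108/276797) = 18324/276797 ≈ 0.066200)
1/u = 1/(18324/276797) = 276797/18324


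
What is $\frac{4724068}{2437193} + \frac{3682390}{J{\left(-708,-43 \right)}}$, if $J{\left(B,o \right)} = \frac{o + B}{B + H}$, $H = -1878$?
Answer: $\frac{23208565157239288}{1830331943} \approx 1.268 \cdot 10^{7}$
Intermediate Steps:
$J{\left(B,o \right)} = \frac{B + o}{-1878 + B}$ ($J{\left(B,o \right)} = \frac{o + B}{B - 1878} = \frac{B + o}{-1878 + B}$)
$\frac{4724068}{2437193} + \frac{3682390}{J{\left(-708,-43 \right)}} = \frac{4724068}{2437193} + \frac{3682390}{\frac{1}{-1878 - 708} \left(-708 - 43\right)} = 4724068 \cdot \frac{1}{2437193} + \frac{3682390}{\frac{1}{-2586} \left(-751\right)} = \frac{4724068}{2437193} + \frac{3682390}{\left(- \frac{1}{2586}\right) \left(-751\right)} = \frac{4724068}{2437193} + \frac{3682390}{\frac{751}{2586}} = \frac{4724068}{2437193} + 3682390 \cdot \frac{2586}{751} = \frac{4724068}{2437193} + \frac{9522660540}{751} = \frac{23208565157239288}{1830331943}$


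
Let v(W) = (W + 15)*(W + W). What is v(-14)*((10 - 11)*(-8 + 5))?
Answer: -84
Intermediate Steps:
v(W) = 2*W*(15 + W) (v(W) = (15 + W)*(2*W) = 2*W*(15 + W))
v(-14)*((10 - 11)*(-8 + 5)) = (2*(-14)*(15 - 14))*((10 - 11)*(-8 + 5)) = (2*(-14)*1)*(-1*(-3)) = -28*3 = -84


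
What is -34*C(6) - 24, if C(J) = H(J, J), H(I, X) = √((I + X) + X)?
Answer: -24 - 102*√2 ≈ -168.25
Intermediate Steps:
H(I, X) = √(I + 2*X)
C(J) = √3*√J (C(J) = √(J + 2*J) = √(3*J) = √3*√J)
-34*C(6) - 24 = -34*√3*√6 - 24 = -102*√2 - 24 = -24 - 102*√2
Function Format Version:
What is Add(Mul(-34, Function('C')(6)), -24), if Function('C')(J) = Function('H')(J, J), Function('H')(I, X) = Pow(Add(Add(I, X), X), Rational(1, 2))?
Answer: Add(-24, Mul(-102, Pow(2, Rational(1, 2)))) ≈ -168.25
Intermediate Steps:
Function('H')(I, X) = Pow(Add(I, Mul(2, X)), Rational(1, 2))
Function('C')(J) = Mul(Pow(3, Rational(1, 2)), Pow(J, Rational(1, 2))) (Function('C')(J) = Pow(Add(J, Mul(2, J)), Rational(1, 2)) = Pow(Mul(3, J), Rational(1, 2)) = Mul(Pow(3, Rational(1, 2)), Pow(J, Rational(1, 2))))
Add(Mul(-34, Function('C')(6)), -24) = Add(Mul(-34, Mul(Pow(3, Rational(1, 2)), Pow(6, Rational(1, 2)))), -24) = Add(Mul(-34, Mul(3, Pow(2, Rational(1, 2)))), -24) = Add(Mul(-102, Pow(2, Rational(1, 2))), -24) = Add(-24, Mul(-102, Pow(2, Rational(1, 2))))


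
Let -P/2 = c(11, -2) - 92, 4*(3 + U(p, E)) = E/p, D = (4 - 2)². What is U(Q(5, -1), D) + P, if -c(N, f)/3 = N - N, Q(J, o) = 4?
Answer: 725/4 ≈ 181.25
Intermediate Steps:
c(N, f) = 0 (c(N, f) = -3*(N - N) = -3*0 = 0)
D = 4 (D = 2² = 4)
U(p, E) = -3 + E/(4*p) (U(p, E) = -3 + (E/p)/4 = -3 + E/(4*p))
P = 184 (P = -2*(0 - 92) = -2*(-92) = 184)
U(Q(5, -1), D) + P = (-3 + (¼)*4/4) + 184 = (-3 + (¼)*4*(¼)) + 184 = (-3 + ¼) + 184 = -11/4 + 184 = 725/4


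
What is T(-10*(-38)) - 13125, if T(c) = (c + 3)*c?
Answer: 132415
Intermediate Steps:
T(c) = c*(3 + c) (T(c) = (3 + c)*c = c*(3 + c))
T(-10*(-38)) - 13125 = (-10*(-38))*(3 - 10*(-38)) - 13125 = 380*(3 + 380) - 13125 = 380*383 - 13125 = 145540 - 13125 = 132415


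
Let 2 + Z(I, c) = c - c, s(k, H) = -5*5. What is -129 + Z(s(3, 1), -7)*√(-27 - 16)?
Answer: -129 - 2*I*√43 ≈ -129.0 - 13.115*I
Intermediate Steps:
s(k, H) = -25
Z(I, c) = -2 (Z(I, c) = -2 + (c - c) = -2 + 0 = -2)
-129 + Z(s(3, 1), -7)*√(-27 - 16) = -129 - 2*√(-27 - 16) = -129 - 2*I*√43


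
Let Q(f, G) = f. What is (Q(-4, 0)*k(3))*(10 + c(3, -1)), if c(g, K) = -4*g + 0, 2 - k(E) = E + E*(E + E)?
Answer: -152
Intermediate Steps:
k(E) = 2 - E - 2*E² (k(E) = 2 - (E + E*(E + E)) = 2 - (E + E*(2*E)) = 2 - (E + 2*E²) = 2 + (-E - 2*E²) = 2 - E - 2*E²)
c(g, K) = -4*g
(Q(-4, 0)*k(3))*(10 + c(3, -1)) = (-4*(2 - 1*3 - 2*3²))*(10 - 4*3) = (-4*(2 - 3 - 2*9))*(10 - 12) = -4*(2 - 3 - 18)*(-2) = -4*(-19)*(-2) = 76*(-2) = -152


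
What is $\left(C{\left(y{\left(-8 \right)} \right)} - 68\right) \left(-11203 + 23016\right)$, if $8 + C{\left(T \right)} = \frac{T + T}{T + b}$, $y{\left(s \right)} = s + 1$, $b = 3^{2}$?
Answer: $-980479$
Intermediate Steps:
$b = 9$
$y{\left(s \right)} = 1 + s$
$C{\left(T \right)} = -8 + \frac{2 T}{9 + T}$ ($C{\left(T \right)} = -8 + \frac{T + T}{T + 9} = -8 + \frac{2 T}{9 + T}$)
$\left(C{\left(y{\left(-8 \right)} \right)} - 68\right) \left(-11203 + 23016\right) = \left(\frac{6 \left(-12 - \left(1 - 8\right)\right)}{9 + \left(1 - 8\right)} - 68\right) \left(-11203 + 23016\right) = \left(\frac{6 \left(-12 - -7\right)}{9 - 7} - 68\right) 11813 = \left(\frac{6 \left(-12 + 7\right)}{2} - 68\right) 11813 = \left(6 \cdot \frac{1}{2} \left(-5\right) - 68\right) 11813 = \left(-15 - 68\right) 11813 = \left(-83\right) 11813 = -980479$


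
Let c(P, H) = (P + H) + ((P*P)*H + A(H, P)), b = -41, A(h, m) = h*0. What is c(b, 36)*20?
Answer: 1210220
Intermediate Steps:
A(h, m) = 0
c(P, H) = H + P + H*P**2 (c(P, H) = (P + H) + ((P*P)*H + 0) = (H + P) + (P**2*H + 0) = (H + P) + (H*P**2 + 0) = (H + P) + H*P**2 = H + P + H*P**2)
c(b, 36)*20 = (36 - 41 + 36*(-41)**2)*20 = (36 - 41 + 36*1681)*20 = (36 - 41 + 60516)*20 = 60511*20 = 1210220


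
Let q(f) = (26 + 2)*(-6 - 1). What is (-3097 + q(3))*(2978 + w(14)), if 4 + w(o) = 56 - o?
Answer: -9931688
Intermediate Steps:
w(o) = 52 - o (w(o) = -4 + (56 - o) = 52 - o)
q(f) = -196 (q(f) = 28*(-7) = -196)
(-3097 + q(3))*(2978 + w(14)) = (-3097 - 196)*(2978 + (52 - 1*14)) = -3293*(2978 + (52 - 14)) = -3293*(2978 + 38) = -3293*3016 = -9931688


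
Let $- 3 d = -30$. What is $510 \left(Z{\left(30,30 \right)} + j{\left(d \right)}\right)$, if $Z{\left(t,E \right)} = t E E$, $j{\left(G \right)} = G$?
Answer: $13775100$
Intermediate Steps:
$d = 10$ ($d = \left(- \frac{1}{3}\right) \left(-30\right) = 10$)
$Z{\left(t,E \right)} = t E^{2}$ ($Z{\left(t,E \right)} = E t E = t E^{2}$)
$510 \left(Z{\left(30,30 \right)} + j{\left(d \right)}\right) = 510 \left(30 \cdot 30^{2} + 10\right) = 510 \left(30 \cdot 900 + 10\right) = 510 \left(27000 + 10\right) = 510 \cdot 27010 = 13775100$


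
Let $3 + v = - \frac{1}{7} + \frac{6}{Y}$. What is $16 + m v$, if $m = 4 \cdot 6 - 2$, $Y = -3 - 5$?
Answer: $- \frac{975}{14} \approx -69.643$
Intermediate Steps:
$Y = -8$
$m = 22$ ($m = 24 - 2 = 22$)
$v = - \frac{109}{28}$ ($v = -3 + \left(- \frac{1}{7} + \frac{6}{-8}\right) = -3 + \left(\left(-1\right) \frac{1}{7} + 6 \left(- \frac{1}{8}\right)\right) = -3 - \frac{25}{28} = - \frac{109}{28} \approx -3.8929$)
$16 + m v = 16 + 22 \left(- \frac{109}{28}\right) = 16 - \frac{1199}{14} = - \frac{975}{14}$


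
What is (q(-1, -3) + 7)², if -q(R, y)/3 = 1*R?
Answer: 100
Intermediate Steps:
q(R, y) = -3*R
(q(-1, -3) + 7)² = (-3*(-1) + 7)² = (3 + 7)² = 10² = 100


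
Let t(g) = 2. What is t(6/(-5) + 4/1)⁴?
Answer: 16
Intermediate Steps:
t(6/(-5) + 4/1)⁴ = 2⁴ = 16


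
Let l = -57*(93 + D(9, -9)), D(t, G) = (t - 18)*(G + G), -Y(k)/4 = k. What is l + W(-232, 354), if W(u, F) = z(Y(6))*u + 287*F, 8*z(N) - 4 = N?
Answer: 87643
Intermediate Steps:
Y(k) = -4*k
z(N) = ½ + N/8
D(t, G) = 2*G*(-18 + t) (D(t, G) = (-18 + t)*(2*G) = 2*G*(-18 + t))
W(u, F) = 287*F - 5*u/2 (W(u, F) = (½ + (-4*6)/8)*u + 287*F = (½ + (⅛)*(-24))*u + 287*F = (½ - 3)*u + 287*F = -5*u/2 + 287*F = 287*F - 5*u/2)
l = -14535 (l = -57*(93 + 2*(-9)*(-18 + 9)) = -57*(93 + 2*(-9)*(-9)) = -57*(93 + 162) = -57*255 = -14535)
l + W(-232, 354) = -14535 + (287*354 - 5/2*(-232)) = -14535 + (101598 + 580) = -14535 + 102178 = 87643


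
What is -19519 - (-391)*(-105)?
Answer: -60574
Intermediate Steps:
-19519 - (-391)*(-105) = -19519 - 1*41055 = -19519 - 41055 = -60574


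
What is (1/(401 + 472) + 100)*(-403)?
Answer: -35182303/873 ≈ -40300.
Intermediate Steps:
(1/(401 + 472) + 100)*(-403) = (1/873 + 100)*(-403) = (87301/873)*(-403) = -35182303/873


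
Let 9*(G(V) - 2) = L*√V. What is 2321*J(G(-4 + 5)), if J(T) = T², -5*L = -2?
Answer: 19644944/2025 ≈ 9701.2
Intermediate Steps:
L = ⅖ (L = -⅕*(-2) = ⅖ ≈ 0.40000)
G(V) = 2 + 2*√V/45 (G(V) = 2 + (2*√V/5)/9 = 2 + 2*√V/45)
2321*J(G(-4 + 5)) = 2321*(2 + 2*√(-4 + 5)/45)² = 2321*(2 + 2*√1/45)² = 2321*(2 + (2/45)*1)² = 2321*(2 + 2/45)² = 2321*(92/45)² = 2321*(8464/2025) = 19644944/2025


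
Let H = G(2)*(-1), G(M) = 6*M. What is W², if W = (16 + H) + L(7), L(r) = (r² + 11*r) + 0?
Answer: 16900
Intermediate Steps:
L(r) = r² + 11*r
H = -12 (H = (6*2)*(-1) = 12*(-1) = -12)
W = 130 (W = (16 - 12) + 7*(11 + 7) = 4 + 7*18 = 4 + 126 = 130)
W² = 130² = 16900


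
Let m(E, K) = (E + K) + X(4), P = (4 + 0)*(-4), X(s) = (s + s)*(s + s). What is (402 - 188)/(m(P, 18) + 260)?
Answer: 107/163 ≈ 0.65644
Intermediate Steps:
X(s) = 4*s² (X(s) = (2*s)*(2*s) = 4*s²)
P = -16 (P = 4*(-4) = -16)
m(E, K) = 64 + E + K (m(E, K) = (E + K) + 4*4² = (E + K) + 4*16 = (E + K) + 64 = 64 + E + K)
(402 - 188)/(m(P, 18) + 260) = (402 - 188)/((64 - 16 + 18) + 260) = 214/(66 + 260) = 214/326 = 214*(1/326) = 107/163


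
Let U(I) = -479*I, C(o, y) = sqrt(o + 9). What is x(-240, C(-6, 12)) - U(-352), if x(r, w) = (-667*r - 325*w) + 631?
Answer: -7897 - 325*sqrt(3) ≈ -8459.9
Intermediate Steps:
C(o, y) = sqrt(9 + o)
x(r, w) = 631 - 667*r - 325*w
x(-240, C(-6, 12)) - U(-352) = (631 - 667*(-240) - 325*sqrt(9 - 6)) - (-479)*(-352) = (631 + 160080 - 325*sqrt(3)) - 1*168608 = (160711 - 325*sqrt(3)) - 168608 = -7897 - 325*sqrt(3)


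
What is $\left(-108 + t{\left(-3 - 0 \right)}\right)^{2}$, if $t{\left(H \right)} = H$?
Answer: $12321$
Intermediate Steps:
$\left(-108 + t{\left(-3 - 0 \right)}\right)^{2} = \left(-108 - 3\right)^{2} = \left(-111\right)^{2} = 12321$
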